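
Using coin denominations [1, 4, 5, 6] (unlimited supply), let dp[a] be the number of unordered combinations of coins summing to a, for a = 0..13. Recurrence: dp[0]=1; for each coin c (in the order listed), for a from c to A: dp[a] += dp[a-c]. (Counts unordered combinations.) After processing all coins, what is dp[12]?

after  coin     0     1     2     3     4     5     6     7     8     9    10    11    12    13
          1     1     1     1     1     1     1     1     1     1     1     1     1     1     1
          4     1     1     1     1     2     2     2     2     3     3     3     3     4     4
          5     1     1     1     1     2     3     3     3     4     5     6     6     7     8
          6     1     1     1     1     2     3     4     4     5     6     8     9    11    12

11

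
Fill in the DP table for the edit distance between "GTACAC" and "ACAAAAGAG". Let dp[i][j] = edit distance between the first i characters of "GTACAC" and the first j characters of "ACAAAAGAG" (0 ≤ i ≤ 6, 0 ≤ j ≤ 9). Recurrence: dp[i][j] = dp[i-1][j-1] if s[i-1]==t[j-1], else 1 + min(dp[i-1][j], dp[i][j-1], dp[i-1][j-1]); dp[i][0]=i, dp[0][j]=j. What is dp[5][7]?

5

   ''  A  C  A  A  A  A  G  A  G
''  0  1  2  3  4  5  6  7  8  9
 G  1  1  2  3  4  5  6  6  7  8
 T  2  2  2  3  4  5  6  7  7  8
 A  3  2  3  2  3  4  5  6  7  8
 C  4  3  2  3  3  4  5  6  7  8
 A  5  4  3  2  3  3  4  5  6  7
 C  6  5  4  3  3  4  4  5  6  7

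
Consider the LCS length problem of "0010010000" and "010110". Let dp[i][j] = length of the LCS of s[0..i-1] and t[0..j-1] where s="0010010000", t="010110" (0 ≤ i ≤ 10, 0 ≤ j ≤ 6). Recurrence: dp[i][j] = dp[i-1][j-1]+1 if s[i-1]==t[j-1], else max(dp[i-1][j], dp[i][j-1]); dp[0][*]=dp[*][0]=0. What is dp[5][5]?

3

   ''  0  1  0  1  1  0
''  0  0  0  0  0  0  0
 0  0  1  1  1  1  1  1
 0  0  1  1  2  2  2  2
 1  0  1  2  2  3  3  3
 0  0  1  2  3  3  3  4
 0  0  1  2  3  3  3  4
 1  0  1  2  3  4  4  4
 0  0  1  2  3  4  4  5
 0  0  1  2  3  4  4  5
 0  0  1  2  3  4  4  5
 0  0  1  2  3  4  4  5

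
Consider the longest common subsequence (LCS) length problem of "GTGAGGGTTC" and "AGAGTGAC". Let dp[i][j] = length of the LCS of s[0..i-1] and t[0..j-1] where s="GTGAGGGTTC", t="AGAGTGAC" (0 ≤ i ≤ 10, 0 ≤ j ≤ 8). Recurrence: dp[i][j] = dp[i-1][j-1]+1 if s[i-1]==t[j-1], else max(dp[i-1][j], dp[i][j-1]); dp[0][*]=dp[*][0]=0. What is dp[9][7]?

4

   ''  A  G  A  G  T  G  A  C
''  0  0  0  0  0  0  0  0  0
 G  0  0  1  1  1  1  1  1  1
 T  0  0  1  1  1  2  2  2  2
 G  0  0  1  1  2  2  3  3  3
 A  0  1  1  2  2  2  3  4  4
 G  0  1  2  2  3  3  3  4  4
 G  0  1  2  2  3  3  4  4  4
 G  0  1  2  2  3  3  4  4  4
 T  0  1  2  2  3  4  4  4  4
 T  0  1  2  2  3  4  4  4  4
 C  0  1  2  2  3  4  4  4  5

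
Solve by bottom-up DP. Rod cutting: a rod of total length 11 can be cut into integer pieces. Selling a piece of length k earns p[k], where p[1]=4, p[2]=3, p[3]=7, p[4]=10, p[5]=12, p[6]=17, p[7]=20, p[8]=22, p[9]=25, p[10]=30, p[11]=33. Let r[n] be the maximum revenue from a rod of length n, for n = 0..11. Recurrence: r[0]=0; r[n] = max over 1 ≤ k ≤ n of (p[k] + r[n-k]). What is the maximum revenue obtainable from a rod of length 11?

44

   n    0    1    2    3    4    5    6    7    8    9   10   11
r[n]    0    4    8   12   16   20   24   28   32   36   40   44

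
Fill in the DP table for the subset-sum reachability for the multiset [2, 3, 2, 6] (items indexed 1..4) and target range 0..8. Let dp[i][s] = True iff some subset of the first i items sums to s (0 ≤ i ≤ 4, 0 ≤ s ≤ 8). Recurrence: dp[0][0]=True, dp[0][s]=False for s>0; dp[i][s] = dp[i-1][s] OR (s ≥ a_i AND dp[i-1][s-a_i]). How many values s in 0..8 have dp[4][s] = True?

i\s   0   1   2   3   4   5   6   7   8
  0   T   F   F   F   F   F   F   F   F
  1   T   F   T   F   F   F   F   F   F
  2   T   F   T   T   F   T   F   F   F
  3   T   F   T   T   T   T   F   T   F
  4   T   F   T   T   T   T   T   T   T

8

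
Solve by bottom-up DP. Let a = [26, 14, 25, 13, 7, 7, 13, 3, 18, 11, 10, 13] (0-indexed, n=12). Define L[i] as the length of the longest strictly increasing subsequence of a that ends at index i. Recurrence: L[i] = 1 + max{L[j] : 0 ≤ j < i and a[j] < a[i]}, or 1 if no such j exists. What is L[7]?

   i    0    1    2    3    4    5    6    7    8    9   10   11
a[i]   26   14   25   13    7    7   13    3   18   11   10   13
L[i]    1    1    2    1    1    1    2    1    3    2    2    3

1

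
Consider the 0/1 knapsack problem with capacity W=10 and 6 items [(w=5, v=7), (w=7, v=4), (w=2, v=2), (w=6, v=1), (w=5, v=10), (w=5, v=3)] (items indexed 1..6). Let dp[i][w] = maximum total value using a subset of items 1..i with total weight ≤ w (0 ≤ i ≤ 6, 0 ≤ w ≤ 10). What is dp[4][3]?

2

i\w   0   1   2   3   4   5   6   7   8   9  10
  0   0   0   0   0   0   0   0   0   0   0   0
  1   0   0   0   0   0   7   7   7   7   7   7
  2   0   0   0   0   0   7   7   7   7   7   7
  3   0   0   2   2   2   7   7   9   9   9   9
  4   0   0   2   2   2   7   7   9   9   9   9
  5   0   0   2   2   2  10  10  12  12  12  17
  6   0   0   2   2   2  10  10  12  12  12  17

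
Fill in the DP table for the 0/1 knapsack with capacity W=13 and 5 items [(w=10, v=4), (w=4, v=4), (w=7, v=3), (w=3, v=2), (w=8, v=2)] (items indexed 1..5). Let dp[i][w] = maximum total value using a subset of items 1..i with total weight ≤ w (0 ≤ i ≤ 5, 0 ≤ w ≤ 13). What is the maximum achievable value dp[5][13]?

i\w   0   1   2   3   4   5   6   7   8   9  10  11  12  13
  0   0   0   0   0   0   0   0   0   0   0   0   0   0   0
  1   0   0   0   0   0   0   0   0   0   0   4   4   4   4
  2   0   0   0   0   4   4   4   4   4   4   4   4   4   4
  3   0   0   0   0   4   4   4   4   4   4   4   7   7   7
  4   0   0   0   2   4   4   4   6   6   6   6   7   7   7
  5   0   0   0   2   4   4   4   6   6   6   6   7   7   7

7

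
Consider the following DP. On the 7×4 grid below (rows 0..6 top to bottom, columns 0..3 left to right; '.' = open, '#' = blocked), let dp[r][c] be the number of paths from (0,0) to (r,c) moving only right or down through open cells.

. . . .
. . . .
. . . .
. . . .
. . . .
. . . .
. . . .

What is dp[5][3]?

56

r\c   0   1   2   3
  0   1   1   1   1
  1   1   2   3   4
  2   1   3   6  10
  3   1   4  10  20
  4   1   5  15  35
  5   1   6  21  56
  6   1   7  28  84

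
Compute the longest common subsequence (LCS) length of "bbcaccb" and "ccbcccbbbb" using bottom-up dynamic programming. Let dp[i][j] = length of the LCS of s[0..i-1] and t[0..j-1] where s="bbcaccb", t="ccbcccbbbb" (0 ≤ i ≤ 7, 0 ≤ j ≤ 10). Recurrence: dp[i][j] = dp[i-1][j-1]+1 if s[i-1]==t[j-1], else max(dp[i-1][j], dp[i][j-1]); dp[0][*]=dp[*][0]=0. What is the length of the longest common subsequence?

   ''  c  c  b  c  c  c  b  b  b  b
''  0  0  0  0  0  0  0  0  0  0  0
 b  0  0  0  1  1  1  1  1  1  1  1
 b  0  0  0  1  1  1  1  2  2  2  2
 c  0  1  1  1  2  2  2  2  2  2  2
 a  0  1  1  1  2  2  2  2  2  2  2
 c  0  1  2  2  2  3  3  3  3  3  3
 c  0  1  2  2  3  3  4  4  4  4  4
 b  0  1  2  3  3  3  4  5  5  5  5

5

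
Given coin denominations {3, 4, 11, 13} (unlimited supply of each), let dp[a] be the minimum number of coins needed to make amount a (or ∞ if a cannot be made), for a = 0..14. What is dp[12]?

3

 a  0  1  2  3  4  5  6  7  8  9 10 11 12 13 14
dp  0  -  -  1  1  -  2  2  2  3  3  1  3  1  2
(- denotes ∞ / unreachable)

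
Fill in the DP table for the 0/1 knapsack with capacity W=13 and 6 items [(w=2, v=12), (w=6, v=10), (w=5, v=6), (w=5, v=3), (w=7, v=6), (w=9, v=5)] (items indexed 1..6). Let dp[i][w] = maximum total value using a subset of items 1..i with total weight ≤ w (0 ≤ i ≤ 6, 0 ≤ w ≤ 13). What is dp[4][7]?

18

i\w   0   1   2   3   4   5   6   7   8   9  10  11  12  13
  0   0   0   0   0   0   0   0   0   0   0   0   0   0   0
  1   0   0  12  12  12  12  12  12  12  12  12  12  12  12
  2   0   0  12  12  12  12  12  12  22  22  22  22  22  22
  3   0   0  12  12  12  12  12  18  22  22  22  22  22  28
  4   0   0  12  12  12  12  12  18  22  22  22  22  22  28
  5   0   0  12  12  12  12  12  18  22  22  22  22  22  28
  6   0   0  12  12  12  12  12  18  22  22  22  22  22  28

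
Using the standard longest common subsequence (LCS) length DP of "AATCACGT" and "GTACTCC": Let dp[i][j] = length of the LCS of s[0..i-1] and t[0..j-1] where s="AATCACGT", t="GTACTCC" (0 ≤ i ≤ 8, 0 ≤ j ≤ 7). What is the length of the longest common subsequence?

   ''  G  T  A  C  T  C  C
''  0  0  0  0  0  0  0  0
 A  0  0  0  1  1  1  1  1
 A  0  0  0  1  1  1  1  1
 T  0  0  1  1  1  2  2  2
 C  0  0  1  1  2  2  3  3
 A  0  0  1  2  2  2  3  3
 C  0  0  1  2  3  3  3  4
 G  0  1  1  2  3  3  3  4
 T  0  1  2  2  3  4  4  4

4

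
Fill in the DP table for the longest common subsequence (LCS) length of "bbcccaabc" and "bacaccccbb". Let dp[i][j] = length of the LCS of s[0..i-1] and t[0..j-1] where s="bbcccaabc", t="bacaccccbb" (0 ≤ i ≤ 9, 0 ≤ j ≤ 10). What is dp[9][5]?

4

   ''  b  a  c  a  c  c  c  c  b  b
''  0  0  0  0  0  0  0  0  0  0  0
 b  0  1  1  1  1  1  1  1  1  1  1
 b  0  1  1  1  1  1  1  1  1  2  2
 c  0  1  1  2  2  2  2  2  2  2  2
 c  0  1  1  2  2  3  3  3  3  3  3
 c  0  1  1  2  2  3  4  4  4  4  4
 a  0  1  2  2  3  3  4  4  4  4  4
 a  0  1  2  2  3  3  4  4  4  4  4
 b  0  1  2  2  3  3  4  4  4  5  5
 c  0  1  2  3  3  4  4  5  5  5  5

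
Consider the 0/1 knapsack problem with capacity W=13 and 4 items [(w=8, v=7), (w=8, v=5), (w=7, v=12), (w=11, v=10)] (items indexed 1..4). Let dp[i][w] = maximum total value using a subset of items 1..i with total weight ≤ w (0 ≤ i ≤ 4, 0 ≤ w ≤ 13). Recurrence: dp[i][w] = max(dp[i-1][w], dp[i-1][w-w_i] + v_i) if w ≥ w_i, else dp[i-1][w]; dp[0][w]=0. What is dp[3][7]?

12

i\w   0   1   2   3   4   5   6   7   8   9  10  11  12  13
  0   0   0   0   0   0   0   0   0   0   0   0   0   0   0
  1   0   0   0   0   0   0   0   0   7   7   7   7   7   7
  2   0   0   0   0   0   0   0   0   7   7   7   7   7   7
  3   0   0   0   0   0   0   0  12  12  12  12  12  12  12
  4   0   0   0   0   0   0   0  12  12  12  12  12  12  12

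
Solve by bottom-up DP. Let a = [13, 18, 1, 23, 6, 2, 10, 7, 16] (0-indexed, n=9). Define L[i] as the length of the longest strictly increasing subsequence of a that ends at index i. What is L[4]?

2

   i    0    1    2    3    4    5    6    7    8
a[i]   13   18    1   23    6    2   10    7   16
L[i]    1    2    1    3    2    2    3    3    4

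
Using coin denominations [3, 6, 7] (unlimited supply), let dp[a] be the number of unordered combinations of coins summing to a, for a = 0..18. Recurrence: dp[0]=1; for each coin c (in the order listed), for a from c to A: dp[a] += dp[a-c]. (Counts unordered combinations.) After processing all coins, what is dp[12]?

3

after  coin     0     1     2     3     4     5     6     7     8     9    10    11    12    13    14    15    16    17    18
          3     1     0     0     1     0     0     1     0     0     1     0     0     1     0     0     1     0     0     1
          6     1     0     0     1     0     0     2     0     0     2     0     0     3     0     0     3     0     0     4
          7     1     0     0     1     0     0     2     1     0     2     1     0     3     2     1     3     2     1     4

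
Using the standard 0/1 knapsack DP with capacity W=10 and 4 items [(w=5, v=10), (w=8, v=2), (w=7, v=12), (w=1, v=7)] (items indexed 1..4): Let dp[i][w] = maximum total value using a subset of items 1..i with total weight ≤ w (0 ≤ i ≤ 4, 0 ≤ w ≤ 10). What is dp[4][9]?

19

i\w   0   1   2   3   4   5   6   7   8   9  10
  0   0   0   0   0   0   0   0   0   0   0   0
  1   0   0   0   0   0  10  10  10  10  10  10
  2   0   0   0   0   0  10  10  10  10  10  10
  3   0   0   0   0   0  10  10  12  12  12  12
  4   0   7   7   7   7  10  17  17  19  19  19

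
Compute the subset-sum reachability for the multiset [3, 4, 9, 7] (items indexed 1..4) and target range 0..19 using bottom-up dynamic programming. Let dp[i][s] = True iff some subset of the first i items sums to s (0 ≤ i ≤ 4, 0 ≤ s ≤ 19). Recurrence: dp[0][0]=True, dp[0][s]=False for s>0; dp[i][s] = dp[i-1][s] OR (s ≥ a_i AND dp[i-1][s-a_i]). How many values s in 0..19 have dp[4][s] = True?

i\s   0   1   2   3   4   5   6   7   8   9  10  11  12  13  14  15  16  17  18  19
  0   T   F   F   F   F   F   F   F   F   F   F   F   F   F   F   F   F   F   F   F
  1   T   F   F   T   F   F   F   F   F   F   F   F   F   F   F   F   F   F   F   F
  2   T   F   F   T   T   F   F   T   F   F   F   F   F   F   F   F   F   F   F   F
  3   T   F   F   T   T   F   F   T   F   T   F   F   T   T   F   F   T   F   F   F
  4   T   F   F   T   T   F   F   T   F   T   T   T   T   T   T   F   T   F   F   T

12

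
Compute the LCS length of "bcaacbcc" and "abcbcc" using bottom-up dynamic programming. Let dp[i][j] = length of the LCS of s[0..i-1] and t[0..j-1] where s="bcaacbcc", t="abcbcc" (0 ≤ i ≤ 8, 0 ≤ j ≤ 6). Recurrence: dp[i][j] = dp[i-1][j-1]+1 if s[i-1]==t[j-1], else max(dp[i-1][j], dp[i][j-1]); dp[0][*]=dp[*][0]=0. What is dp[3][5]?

2

   ''  a  b  c  b  c  c
''  0  0  0  0  0  0  0
 b  0  0  1  1  1  1  1
 c  0  0  1  2  2  2  2
 a  0  1  1  2  2  2  2
 a  0  1  1  2  2  2  2
 c  0  1  1  2  2  3  3
 b  0  1  2  2  3  3  3
 c  0  1  2  3  3  4  4
 c  0  1  2  3  3  4  5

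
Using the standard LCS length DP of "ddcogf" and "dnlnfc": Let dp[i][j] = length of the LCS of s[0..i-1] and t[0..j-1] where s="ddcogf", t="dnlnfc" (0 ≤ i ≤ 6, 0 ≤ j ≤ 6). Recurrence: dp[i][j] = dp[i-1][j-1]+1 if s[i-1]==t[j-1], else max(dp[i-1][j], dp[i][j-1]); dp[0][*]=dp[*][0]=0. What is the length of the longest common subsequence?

2

   ''  d  n  l  n  f  c
''  0  0  0  0  0  0  0
 d  0  1  1  1  1  1  1
 d  0  1  1  1  1  1  1
 c  0  1  1  1  1  1  2
 o  0  1  1  1  1  1  2
 g  0  1  1  1  1  1  2
 f  0  1  1  1  1  2  2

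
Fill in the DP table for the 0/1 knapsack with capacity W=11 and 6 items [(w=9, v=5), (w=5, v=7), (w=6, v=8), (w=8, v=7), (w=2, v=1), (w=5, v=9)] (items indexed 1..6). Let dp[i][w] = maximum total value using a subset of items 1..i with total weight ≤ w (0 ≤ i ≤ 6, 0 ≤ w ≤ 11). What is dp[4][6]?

8

i\w   0   1   2   3   4   5   6   7   8   9  10  11
  0   0   0   0   0   0   0   0   0   0   0   0   0
  1   0   0   0   0   0   0   0   0   0   5   5   5
  2   0   0   0   0   0   7   7   7   7   7   7   7
  3   0   0   0   0   0   7   8   8   8   8   8  15
  4   0   0   0   0   0   7   8   8   8   8   8  15
  5   0   0   1   1   1   7   8   8   9   9   9  15
  6   0   0   1   1   1   9   9  10  10  10  16  17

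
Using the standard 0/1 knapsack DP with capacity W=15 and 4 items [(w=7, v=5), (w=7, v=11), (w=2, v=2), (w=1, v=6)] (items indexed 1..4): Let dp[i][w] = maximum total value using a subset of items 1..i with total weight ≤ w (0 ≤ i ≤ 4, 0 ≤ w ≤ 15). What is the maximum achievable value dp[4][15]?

i\w   0   1   2   3   4   5   6   7   8   9  10  11  12  13  14  15
  0   0   0   0   0   0   0   0   0   0   0   0   0   0   0   0   0
  1   0   0   0   0   0   0   0   5   5   5   5   5   5   5   5   5
  2   0   0   0   0   0   0   0  11  11  11  11  11  11  11  16  16
  3   0   0   2   2   2   2   2  11  11  13  13  13  13  13  16  16
  4   0   6   6   8   8   8   8  11  17  17  19  19  19  19  19  22

22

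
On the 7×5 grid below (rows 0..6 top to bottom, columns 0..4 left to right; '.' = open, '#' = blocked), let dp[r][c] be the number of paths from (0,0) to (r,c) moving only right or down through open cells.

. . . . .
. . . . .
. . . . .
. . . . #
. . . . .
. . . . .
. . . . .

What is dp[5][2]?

21

r\c   0   1   2   3   4
  0   1   1   1   1   1
  1   1   2   3   4   5
  2   1   3   6  10  15
  3   1   4  10  20   0
  4   1   5  15  35  35
  5   1   6  21  56  91
  6   1   7  28  84 175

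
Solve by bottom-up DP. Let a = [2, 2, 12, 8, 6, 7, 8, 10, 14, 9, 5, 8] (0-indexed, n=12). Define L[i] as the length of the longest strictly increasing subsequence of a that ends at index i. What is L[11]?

4

   i    0    1    2    3    4    5    6    7    8    9   10   11
a[i]    2    2   12    8    6    7    8   10   14    9    5    8
L[i]    1    1    2    2    2    3    4    5    6    5    2    4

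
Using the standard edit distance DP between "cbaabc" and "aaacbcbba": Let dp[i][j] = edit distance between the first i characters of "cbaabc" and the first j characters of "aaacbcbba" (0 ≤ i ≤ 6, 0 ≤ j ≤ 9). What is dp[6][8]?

   ''  a  a  a  c  b  c  b  b  a
''  0  1  2  3  4  5  6  7  8  9
 c  1  1  2  3  3  4  5  6  7  8
 b  2  2  2  3  4  3  4  5  6  7
 a  3  2  2  2  3  4  4  5  6  6
 a  4  3  2  2  3  4  5  5  6  6
 b  5  4  3  3  3  3  4  5  5  6
 c  6  5  4  4  3  4  3  4  5  6

5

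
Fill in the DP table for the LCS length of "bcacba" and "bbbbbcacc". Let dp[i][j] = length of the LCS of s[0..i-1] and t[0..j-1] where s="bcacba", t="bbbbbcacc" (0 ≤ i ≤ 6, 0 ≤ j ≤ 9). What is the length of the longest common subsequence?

   ''  b  b  b  b  b  c  a  c  c
''  0  0  0  0  0  0  0  0  0  0
 b  0  1  1  1  1  1  1  1  1  1
 c  0  1  1  1  1  1  2  2  2  2
 a  0  1  1  1  1  1  2  3  3  3
 c  0  1  1  1  1  1  2  3  4  4
 b  0  1  2  2  2  2  2  3  4  4
 a  0  1  2  2  2  2  2  3  4  4

4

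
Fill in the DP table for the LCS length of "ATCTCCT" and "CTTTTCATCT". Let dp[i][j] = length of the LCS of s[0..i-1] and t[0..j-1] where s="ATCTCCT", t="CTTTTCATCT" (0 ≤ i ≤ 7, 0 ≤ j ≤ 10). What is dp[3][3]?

   ''  C  T  T  T  T  C  A  T  C  T
''  0  0  0  0  0  0  0  0  0  0  0
 A  0  0  0  0  0  0  0  1  1  1  1
 T  0  0  1  1  1  1  1  1  2  2  2
 C  0  1  1  1  1  1  2  2  2  3  3
 T  0  1  2  2  2  2  2  2  3  3  4
 C  0  1  2  2  2  2  3  3  3  4  4
 C  0  1  2  2  2  2  3  3  3  4  4
 T  0  1  2  3  3  3  3  3  4  4  5

1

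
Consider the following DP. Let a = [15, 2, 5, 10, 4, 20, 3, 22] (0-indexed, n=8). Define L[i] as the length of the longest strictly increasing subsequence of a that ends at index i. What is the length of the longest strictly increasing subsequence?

5

   i    0    1    2    3    4    5    6    7
a[i]   15    2    5   10    4   20    3   22
L[i]    1    1    2    3    2    4    2    5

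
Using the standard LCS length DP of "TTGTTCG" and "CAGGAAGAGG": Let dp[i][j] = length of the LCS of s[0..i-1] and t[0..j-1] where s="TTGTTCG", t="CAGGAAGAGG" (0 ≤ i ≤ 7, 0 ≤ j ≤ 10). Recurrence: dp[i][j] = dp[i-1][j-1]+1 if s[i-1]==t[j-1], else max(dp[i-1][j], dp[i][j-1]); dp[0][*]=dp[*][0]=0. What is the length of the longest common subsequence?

   ''  C  A  G  G  A  A  G  A  G  G
''  0  0  0  0  0  0  0  0  0  0  0
 T  0  0  0  0  0  0  0  0  0  0  0
 T  0  0  0  0  0  0  0  0  0  0  0
 G  0  0  0  1  1  1  1  1  1  1  1
 T  0  0  0  1  1  1  1  1  1  1  1
 T  0  0  0  1  1  1  1  1  1  1  1
 C  0  1  1  1  1  1  1  1  1  1  1
 G  0  1  1  2  2  2  2  2  2  2  2

2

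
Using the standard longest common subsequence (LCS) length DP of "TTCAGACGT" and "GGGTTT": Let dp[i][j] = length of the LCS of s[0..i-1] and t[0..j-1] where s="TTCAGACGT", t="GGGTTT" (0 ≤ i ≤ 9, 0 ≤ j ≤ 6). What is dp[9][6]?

   ''  G  G  G  T  T  T
''  0  0  0  0  0  0  0
 T  0  0  0  0  1  1  1
 T  0  0  0  0  1  2  2
 C  0  0  0  0  1  2  2
 A  0  0  0  0  1  2  2
 G  0  1  1  1  1  2  2
 A  0  1  1  1  1  2  2
 C  0  1  1  1  1  2  2
 G  0  1  2  2  2  2  2
 T  0  1  2  2  3  3  3

3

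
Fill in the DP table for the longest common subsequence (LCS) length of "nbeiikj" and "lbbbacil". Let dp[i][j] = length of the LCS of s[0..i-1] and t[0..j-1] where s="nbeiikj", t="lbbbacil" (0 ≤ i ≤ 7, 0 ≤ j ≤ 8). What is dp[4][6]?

1

   ''  l  b  b  b  a  c  i  l
''  0  0  0  0  0  0  0  0  0
 n  0  0  0  0  0  0  0  0  0
 b  0  0  1  1  1  1  1  1  1
 e  0  0  1  1  1  1  1  1  1
 i  0  0  1  1  1  1  1  2  2
 i  0  0  1  1  1  1  1  2  2
 k  0  0  1  1  1  1  1  2  2
 j  0  0  1  1  1  1  1  2  2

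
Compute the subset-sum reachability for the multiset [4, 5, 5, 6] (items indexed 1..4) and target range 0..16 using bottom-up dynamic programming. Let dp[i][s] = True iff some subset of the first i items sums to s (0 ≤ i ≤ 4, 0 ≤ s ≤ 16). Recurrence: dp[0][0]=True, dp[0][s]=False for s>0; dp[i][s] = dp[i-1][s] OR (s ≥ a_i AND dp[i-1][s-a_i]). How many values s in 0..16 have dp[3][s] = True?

i\s   0   1   2   3   4   5   6   7   8   9  10  11  12  13  14  15  16
  0   T   F   F   F   F   F   F   F   F   F   F   F   F   F   F   F   F
  1   T   F   F   F   T   F   F   F   F   F   F   F   F   F   F   F   F
  2   T   F   F   F   T   T   F   F   F   T   F   F   F   F   F   F   F
  3   T   F   F   F   T   T   F   F   F   T   T   F   F   F   T   F   F
  4   T   F   F   F   T   T   T   F   F   T   T   T   F   F   T   T   T

6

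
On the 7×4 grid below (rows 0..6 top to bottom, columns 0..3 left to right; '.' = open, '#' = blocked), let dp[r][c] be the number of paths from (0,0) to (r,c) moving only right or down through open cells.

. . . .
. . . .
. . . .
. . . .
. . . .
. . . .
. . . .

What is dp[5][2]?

21

r\c   0   1   2   3
  0   1   1   1   1
  1   1   2   3   4
  2   1   3   6  10
  3   1   4  10  20
  4   1   5  15  35
  5   1   6  21  56
  6   1   7  28  84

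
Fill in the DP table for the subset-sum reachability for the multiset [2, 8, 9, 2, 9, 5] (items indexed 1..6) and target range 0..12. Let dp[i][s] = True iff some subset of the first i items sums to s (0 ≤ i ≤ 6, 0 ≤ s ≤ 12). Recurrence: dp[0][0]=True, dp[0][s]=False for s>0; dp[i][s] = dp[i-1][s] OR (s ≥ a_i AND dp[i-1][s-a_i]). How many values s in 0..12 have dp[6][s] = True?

10

i\s   0   1   2   3   4   5   6   7   8   9  10  11  12
  0   T   F   F   F   F   F   F   F   F   F   F   F   F
  1   T   F   T   F   F   F   F   F   F   F   F   F   F
  2   T   F   T   F   F   F   F   F   T   F   T   F   F
  3   T   F   T   F   F   F   F   F   T   T   T   T   F
  4   T   F   T   F   T   F   F   F   T   T   T   T   T
  5   T   F   T   F   T   F   F   F   T   T   T   T   T
  6   T   F   T   F   T   T   F   T   T   T   T   T   T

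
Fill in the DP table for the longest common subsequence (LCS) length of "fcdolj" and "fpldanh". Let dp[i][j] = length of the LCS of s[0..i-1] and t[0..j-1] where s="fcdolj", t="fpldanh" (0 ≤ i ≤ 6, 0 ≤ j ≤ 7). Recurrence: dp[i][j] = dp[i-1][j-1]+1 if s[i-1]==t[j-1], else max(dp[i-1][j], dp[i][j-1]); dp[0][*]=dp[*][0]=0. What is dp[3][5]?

   ''  f  p  l  d  a  n  h
''  0  0  0  0  0  0  0  0
 f  0  1  1  1  1  1  1  1
 c  0  1  1  1  1  1  1  1
 d  0  1  1  1  2  2  2  2
 o  0  1  1  1  2  2  2  2
 l  0  1  1  2  2  2  2  2
 j  0  1  1  2  2  2  2  2

2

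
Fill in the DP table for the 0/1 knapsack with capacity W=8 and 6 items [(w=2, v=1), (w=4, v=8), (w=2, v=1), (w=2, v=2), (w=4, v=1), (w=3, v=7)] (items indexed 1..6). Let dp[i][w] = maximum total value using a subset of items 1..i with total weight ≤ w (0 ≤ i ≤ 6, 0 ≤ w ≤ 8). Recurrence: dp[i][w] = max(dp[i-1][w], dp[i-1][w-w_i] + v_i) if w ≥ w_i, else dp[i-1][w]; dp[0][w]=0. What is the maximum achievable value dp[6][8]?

15

i\w   0   1   2   3   4   5   6   7   8
  0   0   0   0   0   0   0   0   0   0
  1   0   0   1   1   1   1   1   1   1
  2   0   0   1   1   8   8   9   9   9
  3   0   0   1   1   8   8   9   9  10
  4   0   0   2   2   8   8  10  10  11
  5   0   0   2   2   8   8  10  10  11
  6   0   0   2   7   8   9  10  15  15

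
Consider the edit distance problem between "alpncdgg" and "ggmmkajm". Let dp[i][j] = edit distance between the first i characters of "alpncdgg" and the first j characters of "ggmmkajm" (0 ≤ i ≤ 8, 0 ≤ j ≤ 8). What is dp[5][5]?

5

   ''  g  g  m  m  k  a  j  m
''  0  1  2  3  4  5  6  7  8
 a  1  1  2  3  4  5  5  6  7
 l  2  2  2  3  4  5  6  6  7
 p  3  3  3  3  4  5  6  7  7
 n  4  4  4  4  4  5  6  7  8
 c  5  5  5  5  5  5  6  7  8
 d  6  6  6  6  6  6  6  7  8
 g  7  6  6  7  7  7  7  7  8
 g  8  7  6  7  8  8  8  8  8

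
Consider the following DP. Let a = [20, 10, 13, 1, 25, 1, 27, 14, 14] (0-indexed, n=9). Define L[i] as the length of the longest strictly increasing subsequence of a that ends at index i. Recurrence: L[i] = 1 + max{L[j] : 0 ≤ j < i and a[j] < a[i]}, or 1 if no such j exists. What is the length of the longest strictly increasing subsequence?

4

   i    0    1    2    3    4    5    6    7    8
a[i]   20   10   13    1   25    1   27   14   14
L[i]    1    1    2    1    3    1    4    3    3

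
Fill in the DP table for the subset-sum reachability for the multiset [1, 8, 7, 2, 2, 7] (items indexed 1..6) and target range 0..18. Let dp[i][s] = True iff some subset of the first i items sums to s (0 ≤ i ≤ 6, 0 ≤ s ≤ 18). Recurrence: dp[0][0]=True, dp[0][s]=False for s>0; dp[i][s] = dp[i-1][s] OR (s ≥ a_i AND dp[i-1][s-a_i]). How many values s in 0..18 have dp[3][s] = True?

i\s   0   1   2   3   4   5   6   7   8   9  10  11  12  13  14  15  16  17  18
  0   T   F   F   F   F   F   F   F   F   F   F   F   F   F   F   F   F   F   F
  1   T   T   F   F   F   F   F   F   F   F   F   F   F   F   F   F   F   F   F
  2   T   T   F   F   F   F   F   F   T   T   F   F   F   F   F   F   F   F   F
  3   T   T   F   F   F   F   F   T   T   T   F   F   F   F   F   T   T   F   F
  4   T   T   T   T   F   F   F   T   T   T   T   T   F   F   F   T   T   T   T
  5   T   T   T   T   T   T   F   T   T   T   T   T   T   T   F   T   T   T   T
  6   T   T   T   T   T   T   F   T   T   T   T   T   T   T   T   T   T   T   T

7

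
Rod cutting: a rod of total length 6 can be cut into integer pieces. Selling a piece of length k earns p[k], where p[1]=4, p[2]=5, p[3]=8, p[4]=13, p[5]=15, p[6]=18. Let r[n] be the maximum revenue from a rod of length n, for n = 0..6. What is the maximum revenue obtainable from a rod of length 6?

24

   n    0    1    2    3    4    5    6
r[n]    0    4    8   12   16   20   24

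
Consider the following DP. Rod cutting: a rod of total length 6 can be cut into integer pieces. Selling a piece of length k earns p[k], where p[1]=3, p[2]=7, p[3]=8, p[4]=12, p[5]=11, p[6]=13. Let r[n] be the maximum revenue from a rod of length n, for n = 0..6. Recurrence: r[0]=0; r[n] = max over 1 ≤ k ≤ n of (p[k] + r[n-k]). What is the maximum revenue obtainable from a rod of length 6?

   n    0    1    2    3    4    5    6
r[n]    0    3    7   10   14   17   21

21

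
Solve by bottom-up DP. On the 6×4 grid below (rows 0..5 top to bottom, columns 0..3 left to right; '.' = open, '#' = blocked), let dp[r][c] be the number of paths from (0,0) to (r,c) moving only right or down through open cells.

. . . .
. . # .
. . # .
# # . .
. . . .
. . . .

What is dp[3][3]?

1

r\c   0   1   2   3
  0   1   1   1   1
  1   1   2   0   1
  2   1   3   0   1
  3   0   0   0   1
  4   0   0   0   1
  5   0   0   0   1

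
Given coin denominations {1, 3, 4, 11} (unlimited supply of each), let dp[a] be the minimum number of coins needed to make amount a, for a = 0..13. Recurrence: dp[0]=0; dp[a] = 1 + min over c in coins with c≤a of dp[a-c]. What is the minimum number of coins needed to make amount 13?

3

 a  0  1  2  3  4  5  6  7  8  9 10 11 12 13
dp  0  1  2  1  1  2  2  2  2  3  3  1  2  3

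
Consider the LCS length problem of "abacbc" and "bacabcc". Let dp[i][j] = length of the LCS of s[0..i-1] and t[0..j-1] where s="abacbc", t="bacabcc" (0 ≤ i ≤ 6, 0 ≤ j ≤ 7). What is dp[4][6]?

   ''  b  a  c  a  b  c  c
''  0  0  0  0  0  0  0  0
 a  0  0  1  1  1  1  1  1
 b  0  1  1  1  1  2  2  2
 a  0  1  2  2  2  2  2  2
 c  0  1  2  3  3  3  3  3
 b  0  1  2  3  3  4  4  4
 c  0  1  2  3  3  4  5  5

3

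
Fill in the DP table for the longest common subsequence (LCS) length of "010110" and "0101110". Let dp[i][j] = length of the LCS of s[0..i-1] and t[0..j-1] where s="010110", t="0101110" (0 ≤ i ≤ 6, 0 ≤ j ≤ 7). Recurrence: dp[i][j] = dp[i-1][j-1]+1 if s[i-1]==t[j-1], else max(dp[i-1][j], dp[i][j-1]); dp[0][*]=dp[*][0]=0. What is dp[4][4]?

   ''  0  1  0  1  1  1  0
''  0  0  0  0  0  0  0  0
 0  0  1  1  1  1  1  1  1
 1  0  1  2  2  2  2  2  2
 0  0  1  2  3  3  3  3  3
 1  0  1  2  3  4  4  4  4
 1  0  1  2  3  4  5  5  5
 0  0  1  2  3  4  5  5  6

4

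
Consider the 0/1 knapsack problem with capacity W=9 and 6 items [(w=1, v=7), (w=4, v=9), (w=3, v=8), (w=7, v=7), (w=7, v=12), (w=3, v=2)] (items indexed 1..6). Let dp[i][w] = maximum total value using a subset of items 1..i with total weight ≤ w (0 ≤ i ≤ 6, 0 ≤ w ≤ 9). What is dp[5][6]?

i\w   0   1   2   3   4   5   6   7   8   9
  0   0   0   0   0   0   0   0   0   0   0
  1   0   7   7   7   7   7   7   7   7   7
  2   0   7   7   7   9  16  16  16  16  16
  3   0   7   7   8  15  16  16  17  24  24
  4   0   7   7   8  15  16  16  17  24  24
  5   0   7   7   8  15  16  16  17  24  24
  6   0   7   7   8  15  16  16  17  24  24

16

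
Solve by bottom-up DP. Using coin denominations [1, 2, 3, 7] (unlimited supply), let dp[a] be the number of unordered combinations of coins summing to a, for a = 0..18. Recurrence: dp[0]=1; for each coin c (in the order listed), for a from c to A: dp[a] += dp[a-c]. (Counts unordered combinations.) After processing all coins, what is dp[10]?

17

after  coin     0     1     2     3     4     5     6     7     8     9    10    11    12    13    14    15    16    17    18
          1     1     1     1     1     1     1     1     1     1     1     1     1     1     1     1     1     1     1     1
          2     1     1     2     2     3     3     4     4     5     5     6     6     7     7     8     8     9     9    10
          3     1     1     2     3     4     5     7     8    10    12    14    16    19    21    24    27    30    33    37
          7     1     1     2     3     4     5     7     9    11    14    17    20    24    28    33    38    44    50    57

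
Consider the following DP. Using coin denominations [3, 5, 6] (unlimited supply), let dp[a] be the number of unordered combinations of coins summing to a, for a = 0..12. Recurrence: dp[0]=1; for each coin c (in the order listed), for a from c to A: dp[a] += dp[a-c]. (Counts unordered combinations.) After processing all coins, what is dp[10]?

after  coin     0     1     2     3     4     5     6     7     8     9    10    11    12
          3     1     0     0     1     0     0     1     0     0     1     0     0     1
          5     1     0     0     1     0     1     1     0     1     1     1     1     1
          6     1     0     0     1     0     1     2     0     1     2     1     2     3

1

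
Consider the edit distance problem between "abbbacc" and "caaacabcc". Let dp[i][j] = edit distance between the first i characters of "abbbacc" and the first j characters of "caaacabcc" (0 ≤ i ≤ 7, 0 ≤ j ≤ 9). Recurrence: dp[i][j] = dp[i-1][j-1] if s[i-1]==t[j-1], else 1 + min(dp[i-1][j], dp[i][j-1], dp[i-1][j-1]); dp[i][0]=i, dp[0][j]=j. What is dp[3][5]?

   ''  c  a  a  a  c  a  b  c  c
''  0  1  2  3  4  5  6  7  8  9
 a  1  1  1  2  3  4  5  6  7  8
 b  2  2  2  2  3  4  5  5  6  7
 b  3  3  3  3  3  4  5  5  6  7
 b  4  4  4  4  4  4  5  5  6  7
 a  5  5  4  4  4  5  4  5  6  7
 c  6  5  5  5  5  4  5  5  5  6
 c  7  6  6  6  6  5  5  6  5  5

4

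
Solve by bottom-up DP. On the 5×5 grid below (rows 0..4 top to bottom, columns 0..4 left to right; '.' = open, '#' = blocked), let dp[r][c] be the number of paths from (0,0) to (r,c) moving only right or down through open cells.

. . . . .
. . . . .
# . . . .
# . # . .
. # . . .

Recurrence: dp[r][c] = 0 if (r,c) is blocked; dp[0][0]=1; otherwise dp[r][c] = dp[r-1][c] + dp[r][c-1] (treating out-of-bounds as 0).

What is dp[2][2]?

r\c   0   1   2   3   4
  0   1   1   1   1   1
  1   1   2   3   4   5
  2   0   2   5   9  14
  3   0   2   0   9  23
  4   0   0   0   9  32

5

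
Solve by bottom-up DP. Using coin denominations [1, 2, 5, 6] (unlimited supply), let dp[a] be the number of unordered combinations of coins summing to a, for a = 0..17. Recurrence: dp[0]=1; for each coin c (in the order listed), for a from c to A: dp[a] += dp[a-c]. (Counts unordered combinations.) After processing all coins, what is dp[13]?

21

after  coin     0     1     2     3     4     5     6     7     8     9    10    11    12    13    14    15    16    17
          1     1     1     1     1     1     1     1     1     1     1     1     1     1     1     1     1     1     1
          2     1     1     2     2     3     3     4     4     5     5     6     6     7     7     8     8     9     9
          5     1     1     2     2     3     4     5     6     7     8    10    11    13    14    16    18    20    22
          6     1     1     2     2     3     4     6     7     9    10    13    15    19    21    25    28    33    37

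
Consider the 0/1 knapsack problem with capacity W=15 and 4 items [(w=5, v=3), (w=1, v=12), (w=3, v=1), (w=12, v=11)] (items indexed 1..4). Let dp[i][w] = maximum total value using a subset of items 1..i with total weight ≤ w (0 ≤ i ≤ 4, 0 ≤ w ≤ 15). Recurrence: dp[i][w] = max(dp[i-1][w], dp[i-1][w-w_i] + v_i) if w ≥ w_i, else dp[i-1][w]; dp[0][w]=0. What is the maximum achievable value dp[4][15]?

i\w   0   1   2   3   4   5   6   7   8   9  10  11  12  13  14  15
  0   0   0   0   0   0   0   0   0   0   0   0   0   0   0   0   0
  1   0   0   0   0   0   3   3   3   3   3   3   3   3   3   3   3
  2   0  12  12  12  12  12  15  15  15  15  15  15  15  15  15  15
  3   0  12  12  12  13  13  15  15  15  16  16  16  16  16  16  16
  4   0  12  12  12  13  13  15  15  15  16  16  16  16  23  23  23

23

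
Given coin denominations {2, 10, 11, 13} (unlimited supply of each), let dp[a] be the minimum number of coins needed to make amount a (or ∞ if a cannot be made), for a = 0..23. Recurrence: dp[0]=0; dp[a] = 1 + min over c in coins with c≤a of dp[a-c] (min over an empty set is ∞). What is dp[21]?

 a  0  1  2  3  4  5  6  7  8  9 10 11 12 13 14 15 16 17 18 19 20 21 22 23
dp  0  -  1  -  2  -  3  -  4  -  1  1  2  1  3  2  4  3  5  4  2  2  2  2
(- denotes ∞ / unreachable)

2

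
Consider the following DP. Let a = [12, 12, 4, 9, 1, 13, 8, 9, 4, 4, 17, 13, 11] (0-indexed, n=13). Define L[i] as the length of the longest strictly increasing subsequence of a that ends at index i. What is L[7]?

3

   i    0    1    2    3    4    5    6    7    8    9   10   11   12
a[i]   12   12    4    9    1   13    8    9    4    4   17   13   11
L[i]    1    1    1    2    1    3    2    3    2    2    4    4    4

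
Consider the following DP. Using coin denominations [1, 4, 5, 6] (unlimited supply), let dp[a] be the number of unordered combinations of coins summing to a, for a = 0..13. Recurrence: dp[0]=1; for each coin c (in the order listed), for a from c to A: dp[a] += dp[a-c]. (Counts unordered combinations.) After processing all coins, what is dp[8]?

5

after  coin     0     1     2     3     4     5     6     7     8     9    10    11    12    13
          1     1     1     1     1     1     1     1     1     1     1     1     1     1     1
          4     1     1     1     1     2     2     2     2     3     3     3     3     4     4
          5     1     1     1     1     2     3     3     3     4     5     6     6     7     8
          6     1     1     1     1     2     3     4     4     5     6     8     9    11    12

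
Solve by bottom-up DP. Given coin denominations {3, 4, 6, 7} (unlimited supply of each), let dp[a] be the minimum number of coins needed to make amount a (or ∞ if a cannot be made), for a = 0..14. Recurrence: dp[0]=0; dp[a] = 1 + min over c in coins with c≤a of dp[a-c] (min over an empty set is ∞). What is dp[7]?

 a  0  1  2  3  4  5  6  7  8  9 10 11 12 13 14
dp  0  -  -  1  1  -  1  1  2  2  2  2  2  2  2
(- denotes ∞ / unreachable)

1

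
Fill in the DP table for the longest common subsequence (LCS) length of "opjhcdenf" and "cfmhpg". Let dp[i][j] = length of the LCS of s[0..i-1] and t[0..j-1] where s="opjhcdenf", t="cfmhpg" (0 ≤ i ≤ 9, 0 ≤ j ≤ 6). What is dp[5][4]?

   ''  c  f  m  h  p  g
''  0  0  0  0  0  0  0
 o  0  0  0  0  0  0  0
 p  0  0  0  0  0  1  1
 j  0  0  0  0  0  1  1
 h  0  0  0  0  1  1  1
 c  0  1  1  1  1  1  1
 d  0  1  1  1  1  1  1
 e  0  1  1  1  1  1  1
 n  0  1  1  1  1  1  1
 f  0  1  2  2  2  2  2

1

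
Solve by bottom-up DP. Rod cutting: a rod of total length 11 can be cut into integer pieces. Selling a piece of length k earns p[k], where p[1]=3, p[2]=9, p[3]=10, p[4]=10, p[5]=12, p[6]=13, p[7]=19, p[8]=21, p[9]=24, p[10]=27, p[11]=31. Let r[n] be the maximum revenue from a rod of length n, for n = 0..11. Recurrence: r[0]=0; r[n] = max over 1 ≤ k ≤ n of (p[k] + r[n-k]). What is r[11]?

48

   n    0    1    2    3    4    5    6    7    8    9   10   11
r[n]    0    3    9   12   18   21   27   30   36   39   45   48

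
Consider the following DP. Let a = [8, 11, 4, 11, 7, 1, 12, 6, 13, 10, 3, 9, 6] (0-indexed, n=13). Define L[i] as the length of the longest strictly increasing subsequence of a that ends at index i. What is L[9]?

3

   i    0    1    2    3    4    5    6    7    8    9   10   11   12
a[i]    8   11    4   11    7    1   12    6   13   10    3    9    6
L[i]    1    2    1    2    2    1    3    2    4    3    2    3    3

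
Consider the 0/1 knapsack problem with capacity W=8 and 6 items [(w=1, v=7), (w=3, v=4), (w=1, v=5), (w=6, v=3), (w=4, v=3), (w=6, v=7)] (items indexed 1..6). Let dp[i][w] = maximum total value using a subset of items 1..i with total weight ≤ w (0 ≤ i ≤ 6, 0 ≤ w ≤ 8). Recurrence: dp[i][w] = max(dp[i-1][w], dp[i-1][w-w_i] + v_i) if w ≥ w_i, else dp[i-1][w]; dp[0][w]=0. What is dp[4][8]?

16

i\w   0   1   2   3   4   5   6   7   8
  0   0   0   0   0   0   0   0   0   0
  1   0   7   7   7   7   7   7   7   7
  2   0   7   7   7  11  11  11  11  11
  3   0   7  12  12  12  16  16  16  16
  4   0   7  12  12  12  16  16  16  16
  5   0   7  12  12  12  16  16  16  16
  6   0   7  12  12  12  16  16  16  19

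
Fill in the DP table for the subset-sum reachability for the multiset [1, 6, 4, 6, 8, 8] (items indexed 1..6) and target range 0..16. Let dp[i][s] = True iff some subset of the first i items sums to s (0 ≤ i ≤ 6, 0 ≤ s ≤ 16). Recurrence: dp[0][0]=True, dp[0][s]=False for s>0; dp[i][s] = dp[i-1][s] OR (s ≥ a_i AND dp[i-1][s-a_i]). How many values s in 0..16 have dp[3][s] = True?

i\s   0   1   2   3   4   5   6   7   8   9  10  11  12  13  14  15  16
  0   T   F   F   F   F   F   F   F   F   F   F   F   F   F   F   F   F
  1   T   T   F   F   F   F   F   F   F   F   F   F   F   F   F   F   F
  2   T   T   F   F   F   F   T   T   F   F   F   F   F   F   F   F   F
  3   T   T   F   F   T   T   T   T   F   F   T   T   F   F   F   F   F
  4   T   T   F   F   T   T   T   T   F   F   T   T   T   T   F   F   T
  5   T   T   F   F   T   T   T   T   T   T   T   T   T   T   T   T   T
  6   T   T   F   F   T   T   T   T   T   T   T   T   T   T   T   T   T

8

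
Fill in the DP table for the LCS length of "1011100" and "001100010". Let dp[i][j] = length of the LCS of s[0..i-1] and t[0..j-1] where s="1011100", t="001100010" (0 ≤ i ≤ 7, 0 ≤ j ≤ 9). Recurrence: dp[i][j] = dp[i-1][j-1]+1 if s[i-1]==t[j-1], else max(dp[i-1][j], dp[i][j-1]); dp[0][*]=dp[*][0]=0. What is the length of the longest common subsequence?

5

   ''  0  0  1  1  0  0  0  1  0
''  0  0  0  0  0  0  0  0  0  0
 1  0  0  0  1  1  1  1  1  1  1
 0  0  1  1  1  1  2  2  2  2  2
 1  0  1  1  2  2  2  2  2  3  3
 1  0  1  1  2  3  3  3  3  3  3
 1  0  1  1  2  3  3  3  3  4  4
 0  0  1  2  2  3  4  4  4  4  5
 0  0  1  2  2  3  4  5  5  5  5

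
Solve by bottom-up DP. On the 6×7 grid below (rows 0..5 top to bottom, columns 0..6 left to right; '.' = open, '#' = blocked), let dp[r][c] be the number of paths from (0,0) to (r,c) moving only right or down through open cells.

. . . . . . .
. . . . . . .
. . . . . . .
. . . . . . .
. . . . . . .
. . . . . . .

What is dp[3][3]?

20

r\c   0   1   2   3   4   5   6
  0   1   1   1   1   1   1   1
  1   1   2   3   4   5   6   7
  2   1   3   6  10  15  21  28
  3   1   4  10  20  35  56  84
  4   1   5  15  35  70 126 210
  5   1   6  21  56 126 252 462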